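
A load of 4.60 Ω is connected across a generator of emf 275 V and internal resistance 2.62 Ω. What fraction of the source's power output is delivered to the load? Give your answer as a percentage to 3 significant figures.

63.7 %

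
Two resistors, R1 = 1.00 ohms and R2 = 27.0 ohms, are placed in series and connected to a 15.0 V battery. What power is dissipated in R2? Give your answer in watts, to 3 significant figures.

The current is common to all series resistors; compute it, then apply P = I²R for the target.
R_total = 1.00 + 27.0 = 28.00 Ω
I = V / R_total = 15.0 / 28.00 = 0.5357 A
P_R2 = I² × R2 = (0.5357)² × 27.0 = 7.749 W

7.75 W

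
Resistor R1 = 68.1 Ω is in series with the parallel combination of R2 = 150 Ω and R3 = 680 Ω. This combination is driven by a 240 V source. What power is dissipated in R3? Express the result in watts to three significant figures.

First combine the parallel branches into one equivalent R_p, then R1 + R_p is a series pair.
R_p = (150×680)/(150+680) = 122.9 Ω
R_total = 68.1 + 122.9 = 191.0 Ω
I = V / R_total = 240 / 191.0 = 1.257 A
Voltage across the parallel pair: V_p = I × R_p = 1.257 × 122.9 = 154.4 V
R3 sees V_p directly, so P = V_p² / R3.
P_R3 = (154.4)² / 680 = 35.07 W

35.1 W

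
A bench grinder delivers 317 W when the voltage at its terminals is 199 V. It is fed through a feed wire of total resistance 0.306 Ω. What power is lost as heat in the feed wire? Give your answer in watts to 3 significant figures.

The feed wire and load are in series, so the same current flows in both; the loss is I²R_line.
I = P / V = 317 / 199 = 1.593 A through the feed wire.
P_line = I² R_line = (1.593)² × 0.306 = 0.7765 W

0.776 W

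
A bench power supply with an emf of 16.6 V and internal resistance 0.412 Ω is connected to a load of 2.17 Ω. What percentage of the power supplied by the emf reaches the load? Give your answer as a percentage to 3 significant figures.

84.0 %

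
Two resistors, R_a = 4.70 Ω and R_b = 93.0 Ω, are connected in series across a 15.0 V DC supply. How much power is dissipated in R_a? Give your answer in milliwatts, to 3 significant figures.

Series elements share the same current, so find I first, then use P = I²R.
R_total = 4.70 + 93.0 = 97.70 Ω
I = V / R_total = 15.0 / 97.70 = 0.1535 A
P_R_a = I² × R_a = (0.1535)² × 4.70 = 0.1108 W

111 mW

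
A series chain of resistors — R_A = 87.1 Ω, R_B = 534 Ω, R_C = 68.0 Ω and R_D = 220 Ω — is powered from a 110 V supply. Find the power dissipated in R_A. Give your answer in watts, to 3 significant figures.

In a series string the same current flows through every resistor — find that current, then P = I²R for the one we want.
R_total = 87.1 + 534 + 68.0 + 220 = 909.1 Ω
I = V / R_total = 110 / 909.1 = 0.1210 A
P_R_A = I² × R_A = (0.1210)² × 87.1 = 1.275 W

1.28 W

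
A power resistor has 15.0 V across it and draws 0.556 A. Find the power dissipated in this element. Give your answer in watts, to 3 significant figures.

8.34 W

Both the voltage across and the current through the element are known, so P = V I applies directly.
P = 15.0 V × 0.5560 A = 8.340 W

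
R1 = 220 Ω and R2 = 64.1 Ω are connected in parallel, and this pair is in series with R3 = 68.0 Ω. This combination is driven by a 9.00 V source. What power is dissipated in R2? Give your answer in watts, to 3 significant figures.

Combine R1 and R2 into their parallel equivalent first, reducing the network to two series resistors.
R_p = (220×64.1)/(220+64.1) = 49.64 Ω
R_total = R_p + 68.0 = 49.64 + 68.0 = 117.6 Ω
I = V / R_total = 9.00 / 117.6 = 0.07651 A
Voltage across the parallel pair: V_p = I × R_p = 0.07651 × 49.64 = 3.798 V
Use P = V²/R for R2 with V = V_p.
P_R2 = (3.798)² / 64.1 = 0.2250 W

0.225 W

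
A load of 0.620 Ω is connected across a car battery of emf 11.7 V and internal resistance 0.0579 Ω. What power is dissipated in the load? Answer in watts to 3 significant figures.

Find the circuit current first, then P = I²R for the load (series elements share I).
I = ε / (r + R) = 11.7 / (0.0579 + 0.620) = 17.26 A
P_load = I² R = (17.26)² × 0.620 = 184.7 W

185 W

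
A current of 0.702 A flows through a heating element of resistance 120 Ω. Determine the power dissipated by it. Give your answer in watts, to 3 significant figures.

59.1 W

Current and resistance are given, so P = I²R is the direct form.
P = (0.7020 A)² × 120 Ω = 59.14 W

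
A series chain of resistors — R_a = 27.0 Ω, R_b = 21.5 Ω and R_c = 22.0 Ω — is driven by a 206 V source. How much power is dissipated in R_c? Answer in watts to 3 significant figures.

188 W

The current is common to all series resistors; compute it, then apply P = I²R for the target.
R_total = 27.0 + 21.5 + 22.0 = 70.50 Ω
I = V / R_total = 206 / 70.50 = 2.922 A
P_R_c = I² × R_c = (2.922)² × 22.0 = 187.8 W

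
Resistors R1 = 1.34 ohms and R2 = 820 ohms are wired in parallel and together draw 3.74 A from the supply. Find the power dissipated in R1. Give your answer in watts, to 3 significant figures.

We need the common branch voltage; get it from I_total × R_eq, then P = V²/R for the branch.
1/R_eq = 1/1.34 + 1/820 ⇒ R_eq = 1.338 Ω
V = I_total × R_eq = 3.740 × 1.338 = 5.003 V
P_R1 = V² / R1 = (5.003)² / 1.34 = 18.68 W

18.7 W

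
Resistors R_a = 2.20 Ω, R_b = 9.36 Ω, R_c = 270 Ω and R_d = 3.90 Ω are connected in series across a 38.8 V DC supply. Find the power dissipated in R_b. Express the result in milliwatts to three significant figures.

173 mW

The current is common to all series resistors; compute it, then apply P = I²R for the target.
R_total = 2.20 + 9.36 + 270 + 3.90 = 285.5 Ω
I = V / R_total = 38.8 / 285.5 = 0.1359 A
P_R_b = I² × R_b = (0.1359)² × 9.36 = 0.1729 W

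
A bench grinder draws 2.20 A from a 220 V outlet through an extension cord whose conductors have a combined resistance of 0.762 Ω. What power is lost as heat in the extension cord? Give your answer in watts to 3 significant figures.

Only the current and the line resistance are needed for the I²R loss.
The extension cord carries the full 2.20 A.
P_line = I² R_line = (2.200)² × 0.762 = 3.688 W

3.69 W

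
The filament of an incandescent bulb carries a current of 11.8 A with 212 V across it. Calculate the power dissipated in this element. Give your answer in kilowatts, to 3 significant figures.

Since both terminal voltage and current are stated, P = V I gives the power in one step.
P = 212 V × 11.80 A = 2502 W

2.50 kW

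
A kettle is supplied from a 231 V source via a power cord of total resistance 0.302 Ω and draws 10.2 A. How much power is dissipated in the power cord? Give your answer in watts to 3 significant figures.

31.4 W

The power cord is a series resistance carrying the load current; its dissipation is I²R_line.
The power cord carries the full 10.2 A.
P_line = I² R_line = (10.20)² × 0.302 = 31.42 W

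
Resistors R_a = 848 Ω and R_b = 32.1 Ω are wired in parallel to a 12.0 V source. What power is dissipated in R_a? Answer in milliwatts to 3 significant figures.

Every branch has 12.0 V across it, so for R_a the power is simply V²/R.
P_R_a = V² / R_a = (12.0)² / 848 Ω = 0.1698 W

170 mW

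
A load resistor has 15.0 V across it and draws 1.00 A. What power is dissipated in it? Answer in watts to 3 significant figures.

15.0 W

Since both terminal voltage and current are stated, P = V I gives the power in one step.
P = 15.0 V × 1.000 A = 15.00 W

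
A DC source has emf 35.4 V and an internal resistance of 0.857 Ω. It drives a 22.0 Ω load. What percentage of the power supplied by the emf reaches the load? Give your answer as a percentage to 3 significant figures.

96.3 %

η = P_load/(P_load+P_int) = I²R/(I²R+I²r) = R/(R+r) — the I² cancels for series elements.
η = R / (R + r) = 22.0 / (22.0 + 0.857) = 0.9625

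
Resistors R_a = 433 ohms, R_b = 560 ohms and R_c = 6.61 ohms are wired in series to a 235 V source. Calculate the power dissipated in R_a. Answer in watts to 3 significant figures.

23.9 W

Every series element carries the same I. Get I from the total resistance, then P = I² × R_a.
R_total = 433 + 560 + 6.61 = 999.6 Ω
I = V / R_total = 235 / 999.6 = 0.2351 A
P_R_a = I² × R_a = (0.2351)² × 433 = 23.93 W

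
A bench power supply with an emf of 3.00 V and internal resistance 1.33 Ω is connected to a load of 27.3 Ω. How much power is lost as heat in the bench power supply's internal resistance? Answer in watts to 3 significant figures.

0.0146 W

The internal resistance carries the same current as the load; P_int = I²r.
I = ε / (r + R) = 3.00 / (1.33 + 27.3) = 0.1048 A
P_int = I² r = (0.1048)² × 1.33 = 0.01460 W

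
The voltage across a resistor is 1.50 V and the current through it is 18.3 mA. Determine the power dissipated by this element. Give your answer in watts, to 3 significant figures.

0.0275 W

V and I are known directly — P = V I, no intermediate step needed.
P = 1.50 V × 0.01830 A = 0.02745 W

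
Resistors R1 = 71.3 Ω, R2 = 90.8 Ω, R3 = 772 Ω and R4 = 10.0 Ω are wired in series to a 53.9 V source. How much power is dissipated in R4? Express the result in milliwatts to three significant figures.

32.6 mW

Every series element carries the same I. Get I from the total resistance, then P = I² × R4.
R_total = 71.3 + 90.8 + 772 + 10.0 = 944.1 Ω
I = V / R_total = 53.9 / 944.1 = 0.05709 A
P_R4 = I² × R4 = (0.05709)² × 10.0 = 0.03259 W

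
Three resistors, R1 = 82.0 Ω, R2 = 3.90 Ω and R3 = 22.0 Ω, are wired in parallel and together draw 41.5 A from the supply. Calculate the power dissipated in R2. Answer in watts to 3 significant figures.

We need the common branch voltage; get it from I_total × R_eq, then P = V²/R for the branch.
1/R_eq = 1/82.0 + 1/3.90 + 1/22.0 ⇒ R_eq = 3.184 Ω
V = I_total × R_eq = 41.50 × 3.184 = 132.1 V
P_R2 = V² / R2 = (132.1)² / 3.90 = 4477 W

4480 W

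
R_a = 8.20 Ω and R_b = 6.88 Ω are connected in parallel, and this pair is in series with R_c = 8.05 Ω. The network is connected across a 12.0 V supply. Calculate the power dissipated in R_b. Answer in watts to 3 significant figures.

2.11 W

Collapse the R_a‖R_b pair into one equivalent R_p; then R_p and R_c form a series string.
R_p = (8.20×6.88)/(8.20+6.88) = 3.741 Ω
R_total = R_p + 8.05 = 3.741 + 8.05 = 11.79 Ω
I = V / R_total = 12.0 / 11.79 = 1.018 A
Voltage across the parallel pair: V_p = I × R_p = 1.018 × 3.741 = 3.807 V
R_b sits across V_p; its power is V_p²/R.
P_R_b = (3.807)² / 6.88 = 2.107 W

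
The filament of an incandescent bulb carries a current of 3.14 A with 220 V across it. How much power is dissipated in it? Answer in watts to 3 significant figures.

691 W

Both the voltage across and the current through the element are known, so P = V I applies directly.
P = 220 V × 3.140 A = 690.8 W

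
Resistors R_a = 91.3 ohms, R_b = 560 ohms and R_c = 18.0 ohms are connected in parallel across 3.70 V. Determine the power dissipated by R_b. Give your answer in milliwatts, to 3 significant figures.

R_b sits directly across the source, so P = V²/R with V = 3.70 V.
P_R_b = V² / R_b = (3.70)² / 560 Ω = 0.02445 W

24.4 mW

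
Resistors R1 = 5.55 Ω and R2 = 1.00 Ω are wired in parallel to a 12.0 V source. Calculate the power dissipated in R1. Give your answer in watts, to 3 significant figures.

25.9 W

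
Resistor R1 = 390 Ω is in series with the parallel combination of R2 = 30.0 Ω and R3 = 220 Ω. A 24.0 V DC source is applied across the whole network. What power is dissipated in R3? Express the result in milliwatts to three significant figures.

Replace R2 and R3 with their parallel equivalent so the circuit becomes R1 in series with R_p.
R_p = (30.0×220)/(30.0+220) = 26.40 Ω
R_total = 390 + 26.40 = 416.4 Ω
I = V / R_total = 24.0 / 416.4 = 0.05764 A
Voltage across the parallel pair: V_p = I × R_p = 0.05764 × 26.40 = 1.522 V
With V_p across R3, its power is V_p²/R3.
P_R3 = (1.522)² / 220 = 0.01052 W

10.5 mW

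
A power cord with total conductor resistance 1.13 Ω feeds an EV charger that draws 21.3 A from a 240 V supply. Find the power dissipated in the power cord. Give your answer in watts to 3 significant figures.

513 W

The power cord and load are in series, so the same current flows in both; the loss is I²R_line.
The power cord carries the full 21.3 A.
P_line = I² R_line = (21.30)² × 1.13 = 512.7 W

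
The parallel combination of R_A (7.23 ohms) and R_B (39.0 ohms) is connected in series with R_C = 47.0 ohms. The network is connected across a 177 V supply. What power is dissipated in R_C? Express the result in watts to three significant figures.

Reduce the parallel combination to a single R_p; the circuit then becomes R_p in series with the remaining resistor.
R_p = (7.23×39.0)/(7.23+39.0) = 6.099 Ω
R_total = R_p + 47.0 = 6.099 + 47.0 = 53.10 Ω
I = V / R_total = 177 / 53.10 = 3.333 A
R_C is the series element, so its power is I²R.
P_R_C = (3.333)² × 47.0 = 522.2 W

522 W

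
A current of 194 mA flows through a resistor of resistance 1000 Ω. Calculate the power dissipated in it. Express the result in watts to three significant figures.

37.6 W

Current and resistance are given, so P = I²R is the direct form.
P = (0.1940 A)² × 1000 Ω = 37.64 W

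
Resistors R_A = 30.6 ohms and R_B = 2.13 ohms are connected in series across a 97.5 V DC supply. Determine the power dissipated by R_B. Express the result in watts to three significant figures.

Since the resistors are in series they all carry the loop current I = V/R_total; the power in any one is I²R.
R_total = 30.6 + 2.13 = 32.73 Ω
I = V / R_total = 97.5 / 32.73 = 2.979 A
P_R_B = I² × R_B = (2.979)² × 2.13 = 18.90 W

18.9 W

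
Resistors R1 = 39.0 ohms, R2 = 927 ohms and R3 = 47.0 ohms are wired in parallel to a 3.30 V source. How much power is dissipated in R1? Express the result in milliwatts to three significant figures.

Each parallel branch sees the full supply voltage, so P = V²/R applies directly to the target branch.
P_R1 = V² / R1 = (3.30)² / 39.0 Ω = 0.2792 W

279 mW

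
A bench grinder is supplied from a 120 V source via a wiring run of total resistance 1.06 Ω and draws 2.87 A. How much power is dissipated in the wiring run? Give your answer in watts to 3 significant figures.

8.73 W

Only the current and the line resistance are needed for the I²R loss.
The wiring run carries the full 2.87 A.
P_line = I² R_line = (2.870)² × 1.06 = 8.731 W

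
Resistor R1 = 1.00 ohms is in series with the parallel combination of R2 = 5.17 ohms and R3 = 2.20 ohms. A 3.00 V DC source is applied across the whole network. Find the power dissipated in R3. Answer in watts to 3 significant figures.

First combine the parallel branches into one equivalent R_p, then R1 + R_p is a series pair.
R_p = (5.17×2.20)/(5.17+2.20) = 1.543 Ω
R_total = 1.00 + 1.543 = 2.543 Ω
I = V / R_total = 3.00 / 2.543 = 1.180 A
Voltage across the parallel pair: V_p = I × R_p = 1.180 × 1.543 = 1.820 V
R3 sees V_p directly, so P = V_p² / R3.
P_R3 = (1.820)² / 2.20 = 1.506 W

1.51 W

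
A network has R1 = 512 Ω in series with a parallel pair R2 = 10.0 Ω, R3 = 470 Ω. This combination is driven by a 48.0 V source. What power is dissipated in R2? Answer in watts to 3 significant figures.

0.0811 W

First combine the parallel branches into one equivalent R_p, then R1 + R_p is a series pair.
R_p = (10.0×470)/(10.0+470) = 9.792 Ω
R_total = 512 + 9.792 = 521.8 Ω
I = V / R_total = 48.0 / 521.8 = 0.09199 A
Voltage across the parallel pair: V_p = I × R_p = 0.09199 × 9.792 = 0.9007 V
R2 is across V_p, so use P = V²/R for that branch.
P_R2 = (0.9007)² / 10.0 = 0.08113 W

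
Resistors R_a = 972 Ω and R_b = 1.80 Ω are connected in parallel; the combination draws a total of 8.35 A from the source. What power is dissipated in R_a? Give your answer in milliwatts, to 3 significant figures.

The branches share the same voltage, but only the total current is given — find V from the equivalent resistance first.
1/R_eq = 1/972 + 1/1.80 ⇒ R_eq = 1.797 Ω
V = I_total × R_eq = 8.350 × 1.797 = 15.00 V
P_R_a = V² / R_a = (15.00)² / 972 = 0.2315 W

232 mW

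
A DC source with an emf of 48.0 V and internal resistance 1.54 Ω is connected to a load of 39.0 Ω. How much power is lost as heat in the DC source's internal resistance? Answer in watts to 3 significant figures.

2.16 W

r is in series with the load, so it carries the full circuit current — the loss in it is I²r.
I = ε / (r + R) = 48.0 / (1.54 + 39.0) = 1.184 A
P_int = I² r = (1.184)² × 1.54 = 2.159 W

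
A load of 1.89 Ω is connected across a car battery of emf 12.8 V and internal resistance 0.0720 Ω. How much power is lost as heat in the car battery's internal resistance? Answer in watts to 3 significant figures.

Internal loss is I²r, with I set by the total series resistance r+R.
I = ε / (r + R) = 12.8 / (0.0720 + 1.89) = 6.524 A
P_int = I² r = (6.524)² × 0.0720 = 3.064 W

3.06 W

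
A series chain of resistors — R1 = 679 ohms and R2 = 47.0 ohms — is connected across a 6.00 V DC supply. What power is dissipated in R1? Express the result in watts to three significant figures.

0.0464 W

In a series string the same current flows through every resistor — find that current, then P = I²R for the one we want.
R_total = 679 + 47.0 = 726.0 Ω
I = V / R_total = 6.00 / 726.0 = 0.008264 A
P_R1 = I² × R1 = (0.008264)² × 679 = 0.04638 W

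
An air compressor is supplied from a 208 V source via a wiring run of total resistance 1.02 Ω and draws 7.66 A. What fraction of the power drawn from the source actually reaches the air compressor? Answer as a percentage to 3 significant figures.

The wiring run carries the full 7.66 A.
P_line = I² R_line = (7.660)² × 1.02 = 59.85 W
P_source = V I = 208 × 7.660 = 1593 W; P_load = 1533 W
η = P_load / P_source = 1533 / 1593 = 0.9624

96.2 %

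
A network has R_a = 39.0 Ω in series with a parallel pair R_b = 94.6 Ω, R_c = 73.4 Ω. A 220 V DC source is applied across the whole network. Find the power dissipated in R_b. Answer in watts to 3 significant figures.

135 W

Collapse R_b‖R_c to a single equivalent, reducing the network to two series elements.
R_p = (94.6×73.4)/(94.6+73.4) = 41.33 Ω
R_total = 39.0 + 41.33 = 80.33 Ω
I = V / R_total = 220 / 80.33 = 2.739 A
Voltage across the parallel pair: V_p = I × R_p = 2.739 × 41.33 = 113.2 V
R_b is across V_p, so use P = V²/R for that branch.
P_R_b = (113.2)² / 94.6 = 135.4 W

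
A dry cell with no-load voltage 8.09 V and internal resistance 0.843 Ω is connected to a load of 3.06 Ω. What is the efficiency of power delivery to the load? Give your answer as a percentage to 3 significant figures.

78.4 %

Efficiency is P_load / P_total. With a series r and R sharing the same I, P = I²R for each, so η = R/(R+r).
η = R / (R + r) = 3.06 / (3.06 + 0.843) = 0.7840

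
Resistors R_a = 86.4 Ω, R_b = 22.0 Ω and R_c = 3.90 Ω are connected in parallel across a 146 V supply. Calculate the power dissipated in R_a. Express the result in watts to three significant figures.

Every branch has 146 V across it, so for R_a the power is simply V²/R.
P_R_a = V² / R_a = (146)² / 86.4 Ω = 246.7 W

247 W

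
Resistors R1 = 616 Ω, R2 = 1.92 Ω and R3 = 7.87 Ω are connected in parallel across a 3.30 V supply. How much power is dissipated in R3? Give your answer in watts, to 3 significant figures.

Parallel branches share the same voltage; P = V²/R gives the branch power in one step.
P_R3 = V² / R3 = (3.30)² / 7.87 Ω = 1.384 W

1.38 W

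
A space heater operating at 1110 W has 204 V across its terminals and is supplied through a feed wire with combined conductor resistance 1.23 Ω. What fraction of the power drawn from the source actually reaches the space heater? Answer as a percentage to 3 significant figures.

I = P / V = 1110 / 204 = 5.441 A through the feed wire.
P_line = I² R_line = (5.441)² × 1.23 = 36.42 W
P_source = P_load + P_line = 1110 + 36.42 = 1146 W
η = P_load / P_source = 1110 / 1146 = 0.9682

96.8 %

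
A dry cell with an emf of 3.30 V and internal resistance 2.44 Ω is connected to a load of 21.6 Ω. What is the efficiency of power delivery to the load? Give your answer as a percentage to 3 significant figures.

89.9 %

η = P_load/(P_load+P_int) = I²R/(I²R+I²r) = R/(R+r) — the I² cancels for series elements.
η = R / (R + r) = 21.6 / (21.6 + 2.44) = 0.8985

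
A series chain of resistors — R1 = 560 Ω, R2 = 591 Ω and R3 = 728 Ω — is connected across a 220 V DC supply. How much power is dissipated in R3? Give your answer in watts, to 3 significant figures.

Since the resistors are in series they all carry the loop current I = V/R_total; the power in any one is I²R.
R_total = 560 + 591 + 728 = 1879 Ω
I = V / R_total = 220 / 1879 = 0.1171 A
P_R3 = I² × R3 = (0.1171)² × 728 = 9.980 W

9.98 W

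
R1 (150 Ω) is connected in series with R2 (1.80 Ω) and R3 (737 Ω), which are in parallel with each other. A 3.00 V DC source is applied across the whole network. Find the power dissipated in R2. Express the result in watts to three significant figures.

0.000700 W

Reduce the parallel pair to R_p first; the network is then a simple series string.
R_p = (1.80×737)/(1.80+737) = 1.796 Ω
R_total = 150 + 1.796 = 151.8 Ω
I = V / R_total = 3.00 / 151.8 = 0.01976 A
Voltage across the parallel pair: V_p = I × R_p = 0.01976 × 1.796 = 0.03549 V
R2 sees V_p directly, so P = V_p² / R2.
P_R2 = (0.03549)² / 1.80 = 0.0006996 W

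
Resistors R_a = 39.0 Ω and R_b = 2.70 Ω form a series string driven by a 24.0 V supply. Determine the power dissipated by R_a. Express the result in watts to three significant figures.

12.9 W

Every series element carries the same I. Get I from the total resistance, then P = I² × R_a.
R_total = 39.0 + 2.70 = 41.70 Ω
I = V / R_total = 24.0 / 41.70 = 0.5755 A
P_R_a = I² × R_a = (0.5755)² × 39.0 = 12.92 W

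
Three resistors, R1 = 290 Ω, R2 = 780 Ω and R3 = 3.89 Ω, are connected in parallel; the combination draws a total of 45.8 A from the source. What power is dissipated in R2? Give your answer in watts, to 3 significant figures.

The branches share the same voltage, but only the total current is given — find V from the equivalent resistance first.
1/R_eq = 1/290 + 1/780 + 1/3.89 ⇒ R_eq = 3.820 Ω
V = I_total × R_eq = 45.80 × 3.820 = 174.9 V
P_R2 = V² / R2 = (174.9)² / 780 = 39.24 W

39.2 W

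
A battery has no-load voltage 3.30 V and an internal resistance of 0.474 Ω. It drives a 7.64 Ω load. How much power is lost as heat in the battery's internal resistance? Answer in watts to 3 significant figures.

The source's internal resistance is just another series element carrying I; its dissipation is I²r.
I = ε / (r + R) = 3.30 / (0.474 + 7.64) = 0.4067 A
P_int = I² r = (0.4067)² × 0.474 = 0.07840 W

0.0784 W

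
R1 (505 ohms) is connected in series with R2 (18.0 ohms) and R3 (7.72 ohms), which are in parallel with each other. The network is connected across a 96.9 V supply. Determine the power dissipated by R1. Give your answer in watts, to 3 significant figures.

Collapse R2‖R3 to a single equivalent, reducing the network to two series elements.
R_p = (18.0×7.72)/(18.0+7.72) = 5.403 Ω
R_total = 505 + 5.403 = 510.4 Ω
I = V / R_total = 96.9 / 510.4 = 0.1899 A
The full supply current passes through R1: P = I²R.
P_R1 = (0.1899)² × 505 = 18.20 W

18.2 W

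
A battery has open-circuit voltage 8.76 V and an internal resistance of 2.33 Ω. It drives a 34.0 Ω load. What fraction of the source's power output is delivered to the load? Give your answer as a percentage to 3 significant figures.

93.6 %

The source delivers εI, of which I²R reaches the load and I²r is lost; since I is common, η = R/(R+r).
η = R / (R + r) = 34.0 / (34.0 + 2.33) = 0.9359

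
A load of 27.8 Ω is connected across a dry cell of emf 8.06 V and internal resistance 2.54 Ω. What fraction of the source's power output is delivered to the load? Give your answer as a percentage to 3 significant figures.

η = P_load/(P_load+P_int) = I²R/(I²R+I²r) = R/(R+r) — the I² cancels for series elements.
η = R / (R + r) = 27.8 / (27.8 + 2.54) = 0.9163

91.6 %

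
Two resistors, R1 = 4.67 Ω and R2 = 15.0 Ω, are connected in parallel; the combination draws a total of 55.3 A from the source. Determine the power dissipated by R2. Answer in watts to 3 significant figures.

2590 W

Parallel branches share V, not I — compute V via R_eq, then use V²/R for the target branch.
1/R_eq = 1/4.67 + 1/15.0 ⇒ R_eq = 3.561 Ω
V = I_total × R_eq = 55.30 × 3.561 = 196.9 V
P_R2 = V² / R2 = (196.9)² / 15.0 = 2586 W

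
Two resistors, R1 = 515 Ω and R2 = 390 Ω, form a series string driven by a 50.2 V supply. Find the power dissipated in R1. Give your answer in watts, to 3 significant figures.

1.58 W

Every series element carries the same I. Get I from the total resistance, then P = I² × R1.
R_total = 515 + 390 = 905.0 Ω
I = V / R_total = 50.2 / 905.0 = 0.05547 A
P_R1 = I² × R1 = (0.05547)² × 515 = 1.585 W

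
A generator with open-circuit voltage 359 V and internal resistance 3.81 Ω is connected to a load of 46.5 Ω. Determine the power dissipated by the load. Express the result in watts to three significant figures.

2370 W

The internal resistance and the load are in series, so the same I flows through both; get I from ε/(r+R), then I²R for the load.
I = ε / (r + R) = 359 / (3.81 + 46.5) = 7.136 A
P_load = I² R = (7.136)² × 46.5 = 2368 W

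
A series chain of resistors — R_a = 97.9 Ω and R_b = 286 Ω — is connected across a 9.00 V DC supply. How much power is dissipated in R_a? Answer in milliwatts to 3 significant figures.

Every series element carries the same I. Get I from the total resistance, then P = I² × R_a.
R_total = 97.9 + 286 = 383.9 Ω
I = V / R_total = 9.00 / 383.9 = 0.02344 A
P_R_a = I² × R_a = (0.02344)² × 97.9 = 0.05381 W

53.8 mW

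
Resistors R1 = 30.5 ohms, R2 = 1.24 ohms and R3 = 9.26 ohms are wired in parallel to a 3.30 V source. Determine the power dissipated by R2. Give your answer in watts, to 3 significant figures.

Parallel branches share the same voltage; P = V²/R gives the branch power in one step.
P_R2 = V² / R2 = (3.30)² / 1.24 Ω = 8.782 W

8.78 W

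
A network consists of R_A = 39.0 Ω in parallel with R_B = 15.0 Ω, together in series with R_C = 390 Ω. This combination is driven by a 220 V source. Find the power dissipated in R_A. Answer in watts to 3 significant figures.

First find R_p for the parallel pair, then treat R_p + R_C as a series loop.
R_p = (39.0×15.0)/(39.0+15.0) = 10.83 Ω
R_total = R_p + 390 = 10.83 + 390 = 400.8 Ω
I = V / R_total = 220 / 400.8 = 0.5489 A
Voltage across the parallel pair: V_p = I × R_p = 0.5489 × 10.83 = 5.946 V
R_A has V_p across it, so P = V_p²/R_A.
P_R_A = (5.946)² / 39.0 = 0.9065 W

0.907 W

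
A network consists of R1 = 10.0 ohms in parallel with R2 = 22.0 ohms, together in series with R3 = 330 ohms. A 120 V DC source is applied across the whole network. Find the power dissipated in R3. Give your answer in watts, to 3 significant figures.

First find R_p for the parallel pair, then treat R_p + R3 as a series loop.
R_p = (10.0×22.0)/(10.0+22.0) = 6.875 Ω
R_total = R_p + 330 = 6.875 + 330 = 336.9 Ω
I = V / R_total = 120 / 336.9 = 0.3562 A
All the supply current flows through R3; use P = I²R3.
P_R3 = (0.3562)² × 330 = 41.87 W

41.9 W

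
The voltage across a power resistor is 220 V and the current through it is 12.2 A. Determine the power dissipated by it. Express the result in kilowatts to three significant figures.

2.68 kW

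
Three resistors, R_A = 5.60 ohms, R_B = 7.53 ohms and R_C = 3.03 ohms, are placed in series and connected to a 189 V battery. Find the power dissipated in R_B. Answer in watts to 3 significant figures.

1030 W

The current is common to all series resistors; compute it, then apply P = I²R for the target.
R_total = 5.60 + 7.53 + 3.03 = 16.16 Ω
I = V / R_total = 189 / 16.16 = 11.70 A
P_R_B = I² × R_B = (11.70)² × 7.53 = 1030 W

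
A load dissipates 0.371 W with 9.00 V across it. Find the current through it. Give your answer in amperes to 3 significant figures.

Inverting the appropriate power form: I = P / V.
I = 0.371 / 9.00 = 0.04122 A

0.0412 A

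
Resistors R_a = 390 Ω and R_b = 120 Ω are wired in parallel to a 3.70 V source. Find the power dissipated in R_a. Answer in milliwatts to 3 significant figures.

R_a sits directly across the source, so P = V²/R with V = 3.70 V.
P_R_a = V² / R_a = (3.70)² / 390 Ω = 0.03510 W

35.1 mW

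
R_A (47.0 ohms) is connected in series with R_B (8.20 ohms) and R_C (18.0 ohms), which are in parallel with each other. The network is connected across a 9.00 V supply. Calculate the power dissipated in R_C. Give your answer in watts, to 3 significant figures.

First combine the parallel branches into one equivalent R_p, then R_A + R_p is a series pair.
R_p = (8.20×18.0)/(8.20+18.0) = 5.634 Ω
R_total = 47.0 + 5.634 = 52.63 Ω
I = V / R_total = 9.00 / 52.63 = 0.1710 A
Voltage across the parallel pair: V_p = I × R_p = 0.1710 × 5.634 = 0.9633 V
R_C is across V_p, so use P = V²/R for that branch.
P_R_C = (0.9633)² / 18.0 = 0.05155 W

0.0516 W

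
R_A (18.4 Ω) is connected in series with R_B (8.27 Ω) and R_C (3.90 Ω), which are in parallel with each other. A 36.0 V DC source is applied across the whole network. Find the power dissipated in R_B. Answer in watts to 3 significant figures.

2.48 W

Replace R_B and R_C with their parallel equivalent so the circuit becomes R_A in series with R_p.
R_p = (8.27×3.90)/(8.27+3.90) = 2.650 Ω
R_total = 18.4 + 2.650 = 21.05 Ω
I = V / R_total = 36.0 / 21.05 = 1.710 A
Voltage across the parallel pair: V_p = I × R_p = 1.710 × 2.650 = 4.532 V
With V_p across R_B, its power is V_p²/R_B.
P_R_B = (4.532)² / 8.27 = 2.484 W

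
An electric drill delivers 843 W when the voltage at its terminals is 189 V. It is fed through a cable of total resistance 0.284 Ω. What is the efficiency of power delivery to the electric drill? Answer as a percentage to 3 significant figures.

I = P / V = 843 / 189 = 4.460 A through the cable.
P_line = I² R_line = (4.460)² × 0.284 = 5.650 W
P_source = P_load + P_line = 843.0 + 5.650 = 848.7 W
η = P_load / P_source = 843.0 / 848.7 = 0.9933

99.3 %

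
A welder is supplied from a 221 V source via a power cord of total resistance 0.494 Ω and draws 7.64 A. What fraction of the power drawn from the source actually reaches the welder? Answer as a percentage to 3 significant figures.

The power cord carries the full 7.64 A.
P_line = I² R_line = (7.640)² × 0.494 = 28.83 W
P_source = V I = 221 × 7.640 = 1688 W; P_load = 1660 W
η = P_load / P_source = 1660 / 1688 = 0.9829

98.3 %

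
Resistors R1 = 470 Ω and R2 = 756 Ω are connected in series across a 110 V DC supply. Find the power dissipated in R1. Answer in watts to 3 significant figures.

Series elements share the same current, so find I first, then use P = I²R.
R_total = 470 + 756 = 1226 Ω
I = V / R_total = 110 / 1226 = 0.08972 A
P_R1 = I² × R1 = (0.08972)² × 470 = 3.784 W

3.78 W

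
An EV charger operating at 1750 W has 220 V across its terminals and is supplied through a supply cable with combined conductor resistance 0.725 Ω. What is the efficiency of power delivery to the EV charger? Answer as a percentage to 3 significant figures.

I = P / V = 1750 / 220 = 7.955 A through the supply cable.
P_line = I² R_line = (7.955)² × 0.725 = 45.87 W
P_source = P_load + P_line = 1750 + 45.87 = 1796 W
η = P_load / P_source = 1750 / 1796 = 0.9745

97.4 %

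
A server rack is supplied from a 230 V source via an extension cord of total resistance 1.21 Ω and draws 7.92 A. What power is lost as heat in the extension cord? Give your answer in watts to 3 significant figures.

75.9 W

The extension cord and load are in series, so the same current flows in both; the loss is I²R_line.
The extension cord carries the full 7.92 A.
P_line = I² R_line = (7.920)² × 1.21 = 75.90 W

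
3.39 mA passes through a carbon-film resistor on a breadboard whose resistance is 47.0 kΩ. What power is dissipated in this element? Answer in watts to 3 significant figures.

0.540 W

Current and resistance are given, so P = I²R is the direct form.
P = (0.003390 A)² × 47000 Ω = 0.5401 W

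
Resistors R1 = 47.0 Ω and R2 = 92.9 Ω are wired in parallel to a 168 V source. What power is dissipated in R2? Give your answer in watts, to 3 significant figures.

304 W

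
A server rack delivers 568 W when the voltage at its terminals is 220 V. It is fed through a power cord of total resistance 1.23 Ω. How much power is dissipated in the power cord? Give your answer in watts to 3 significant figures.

The power cord and load are in series, so the same current flows in both; the loss is I²R_line.
I = P / V = 568 / 220 = 2.582 A through the power cord.
P_line = I² R_line = (2.582)² × 1.23 = 8.199 W

8.20 W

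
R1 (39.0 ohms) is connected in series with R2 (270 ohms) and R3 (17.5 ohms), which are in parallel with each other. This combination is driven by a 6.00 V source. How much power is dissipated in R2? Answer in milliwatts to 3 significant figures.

Reduce the parallel pair to R_p first; the network is then a simple series string.
R_p = (270×17.5)/(270+17.5) = 16.43 Ω
R_total = 39.0 + 16.43 = 55.43 Ω
I = V / R_total = 6.00 / 55.43 = 0.1082 A
Voltage across the parallel pair: V_p = I × R_p = 0.1082 × 16.43 = 1.779 V
R2 sees V_p directly, so P = V_p² / R2.
P_R2 = (1.779)² / 270 = 0.01172 W

11.7 mW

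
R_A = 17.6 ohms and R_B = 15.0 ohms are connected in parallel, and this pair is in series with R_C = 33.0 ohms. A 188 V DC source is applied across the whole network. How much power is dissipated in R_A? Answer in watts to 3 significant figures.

First find R_p for the parallel pair, then treat R_p + R_C as a series loop.
R_p = (17.6×15.0)/(17.6+15.0) = 8.098 Ω
R_total = R_p + 33.0 = 8.098 + 33.0 = 41.10 Ω
I = V / R_total = 188 / 41.10 = 4.574 A
Voltage across the parallel pair: V_p = I × R_p = 4.574 × 8.098 = 37.04 V
R_A sits across V_p; its power is V_p²/R.
P_R_A = (37.04)² / 17.6 = 77.97 W

78.0 W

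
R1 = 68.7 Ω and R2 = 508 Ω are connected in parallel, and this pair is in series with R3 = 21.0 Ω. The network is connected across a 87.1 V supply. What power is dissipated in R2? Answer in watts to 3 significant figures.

Combine R1 and R2 into their parallel equivalent first, reducing the network to two series resistors.
R_p = (68.7×508)/(68.7+508) = 60.52 Ω
R_total = R_p + 21.0 = 60.52 + 21.0 = 81.52 Ω
I = V / R_total = 87.1 / 81.52 = 1.069 A
Voltage across the parallel pair: V_p = I × R_p = 1.069 × 60.52 = 64.66 V
R2 has V_p across it, so P = V_p²/R2.
P_R2 = (64.66)² / 508 = 8.231 W

8.23 W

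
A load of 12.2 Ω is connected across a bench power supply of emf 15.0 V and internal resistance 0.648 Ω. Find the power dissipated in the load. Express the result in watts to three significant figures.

Find the circuit current first, then P = I²R for the load (series elements share I).
I = ε / (r + R) = 15.0 / (0.648 + 12.2) = 1.167 A
P_load = I² R = (1.167)² × 12.2 = 16.63 W

16.6 W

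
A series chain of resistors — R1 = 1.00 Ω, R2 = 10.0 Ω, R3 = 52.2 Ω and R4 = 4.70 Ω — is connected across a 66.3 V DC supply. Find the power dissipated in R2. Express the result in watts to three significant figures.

In a series string the same current flows through every resistor — find that current, then P = I²R for the one we want.
R_total = 1.00 + 10.0 + 52.2 + 4.70 = 67.90 Ω
I = V / R_total = 66.3 / 67.90 = 0.9764 A
P_R2 = I² × R2 = (0.9764)² × 10.0 = 9.534 W

9.53 W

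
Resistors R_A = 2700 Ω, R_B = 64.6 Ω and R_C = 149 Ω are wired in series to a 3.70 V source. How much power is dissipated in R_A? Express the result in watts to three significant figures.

The current is common to all series resistors; compute it, then apply P = I²R for the target.
R_total = 2700 + 64.6 + 149 = 2914 Ω
I = V / R_total = 3.70 / 2914 = 0.001270 A
P_R_A = I² × R_A = (0.001270)² × 2700 = 0.004354 W

0.00435 W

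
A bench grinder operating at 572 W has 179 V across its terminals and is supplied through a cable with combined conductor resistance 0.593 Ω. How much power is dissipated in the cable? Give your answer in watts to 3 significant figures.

The cable is a series resistance carrying the load current; its dissipation is I²R_line.
I = P / V = 572 / 179 = 3.196 A through the cable.
P_line = I² R_line = (3.196)² × 0.593 = 6.055 W

6.06 W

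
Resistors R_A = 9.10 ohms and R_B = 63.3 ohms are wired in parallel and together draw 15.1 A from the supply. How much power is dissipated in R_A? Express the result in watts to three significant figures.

1590 W

Parallel branches share V, not I — compute V via R_eq, then use V²/R for the target branch.
1/R_eq = 1/9.10 + 1/63.3 ⇒ R_eq = 7.956 Ω
V = I_total × R_eq = 15.10 × 7.956 = 120.1 V
P_R_A = V² / R_A = (120.1)² / 9.10 = 1586 W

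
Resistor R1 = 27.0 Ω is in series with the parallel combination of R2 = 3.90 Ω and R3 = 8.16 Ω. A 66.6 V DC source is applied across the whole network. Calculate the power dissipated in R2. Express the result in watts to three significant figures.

9.02 W

Collapse R2‖R3 to a single equivalent, reducing the network to two series elements.
R_p = (3.90×8.16)/(3.90+8.16) = 2.639 Ω
R_total = 27.0 + 2.639 = 29.64 Ω
I = V / R_total = 66.6 / 29.64 = 2.247 A
Voltage across the parallel pair: V_p = I × R_p = 2.247 × 2.639 = 5.930 V
R2 is across V_p, so use P = V²/R for that branch.
P_R2 = (5.930)² / 3.90 = 9.015 W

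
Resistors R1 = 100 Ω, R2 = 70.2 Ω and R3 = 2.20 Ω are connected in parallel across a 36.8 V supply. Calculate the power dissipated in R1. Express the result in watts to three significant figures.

Each parallel branch sees the full supply voltage, so P = V²/R applies directly to the target branch.
P_R1 = V² / R1 = (36.8)² / 100 Ω = 13.54 W

13.5 W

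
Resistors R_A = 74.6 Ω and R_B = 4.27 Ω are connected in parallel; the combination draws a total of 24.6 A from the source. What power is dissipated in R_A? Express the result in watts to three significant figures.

132 W

We need the common branch voltage; get it from I_total × R_eq, then P = V²/R for the branch.
1/R_eq = 1/74.6 + 1/4.27 ⇒ R_eq = 4.039 Ω
V = I_total × R_eq = 24.60 × 4.039 = 99.36 V
P_R_A = V² / R_A = (99.36)² / 74.6 = 132.3 W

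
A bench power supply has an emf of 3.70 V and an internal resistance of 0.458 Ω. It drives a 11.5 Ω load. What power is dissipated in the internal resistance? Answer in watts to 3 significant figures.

0.0438 W

r is in series with the load, so it carries the full circuit current — the loss in it is I²r.
I = ε / (r + R) = 3.70 / (0.458 + 11.5) = 0.3094 A
P_int = I² r = (0.3094)² × 0.458 = 0.04385 W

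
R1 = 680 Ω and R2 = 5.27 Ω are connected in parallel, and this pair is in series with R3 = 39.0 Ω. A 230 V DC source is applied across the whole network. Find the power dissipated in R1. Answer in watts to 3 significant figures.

Collapse the R1‖R2 pair into one equivalent R_p; then R_p and R3 form a series string.
R_p = (680×5.27)/(680+5.27) = 5.229 Ω
R_total = R_p + 39.0 = 5.229 + 39.0 = 44.23 Ω
I = V / R_total = 230 / 44.23 = 5.200 A
Voltage across the parallel pair: V_p = I × R_p = 5.200 × 5.229 = 27.19 V
R1 has V_p across it, so P = V_p²/R1.
P_R1 = (27.19)² / 680 = 1.088 W

1.09 W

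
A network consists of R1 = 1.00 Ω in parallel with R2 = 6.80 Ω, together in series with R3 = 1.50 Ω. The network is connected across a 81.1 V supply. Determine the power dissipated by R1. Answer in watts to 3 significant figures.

First find R_p for the parallel pair, then treat R_p + R3 as a series loop.
R_p = (1.00×6.80)/(1.00+6.80) = 0.8718 Ω
R_total = R_p + 1.50 = 0.8718 + 1.50 = 2.372 Ω
I = V / R_total = 81.1 / 2.372 = 34.19 A
Voltage across the parallel pair: V_p = I × R_p = 34.19 × 0.8718 = 29.81 V
Use P = V²/R for R1 with V = V_p.
P_R1 = (29.81)² / 1.00 = 888.6 W

889 W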